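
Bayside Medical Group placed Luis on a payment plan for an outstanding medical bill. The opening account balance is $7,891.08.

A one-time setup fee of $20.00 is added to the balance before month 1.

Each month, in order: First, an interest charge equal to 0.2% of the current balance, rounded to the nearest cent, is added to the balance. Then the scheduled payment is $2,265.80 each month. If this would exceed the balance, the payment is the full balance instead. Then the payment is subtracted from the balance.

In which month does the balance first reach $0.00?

# | Opening | Interest | Payment | End bal
1 | $7,911.08 | $15.82 | $2,265.80 | $5,661.10
2 | $5,661.10 | $11.32 | $2,265.80 | $3,406.62
3 | $3,406.62 | $6.81 | $2,265.80 | $1,147.63
4 | $1,147.63 | $2.30 | $1,149.93 | $0.00
Balance reaches $0.00 in month 4.

4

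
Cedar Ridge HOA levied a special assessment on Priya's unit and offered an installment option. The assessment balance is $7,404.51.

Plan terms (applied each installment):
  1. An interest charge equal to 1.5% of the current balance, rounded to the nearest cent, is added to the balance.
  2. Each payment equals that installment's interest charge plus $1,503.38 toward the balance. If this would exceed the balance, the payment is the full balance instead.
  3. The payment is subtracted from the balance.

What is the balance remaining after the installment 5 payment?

Installment 1: $7,404.51 +$111.07 interest = $7,515.58; pay $1,614.45 → $5,901.13
Installment 2: $5,901.13 +$88.52 interest = $5,989.65; pay $1,591.90 → $4,397.75
Installment 3: $4,397.75 +$65.97 interest = $4,463.72; pay $1,569.35 → $2,894.37
Installment 4: $2,894.37 +$43.42 interest = $2,937.79; pay $1,546.80 → $1,390.99
Installment 5: $1,390.99 +$20.86 interest = $1,411.85; pay $1,411.85 → $0.00

$0.00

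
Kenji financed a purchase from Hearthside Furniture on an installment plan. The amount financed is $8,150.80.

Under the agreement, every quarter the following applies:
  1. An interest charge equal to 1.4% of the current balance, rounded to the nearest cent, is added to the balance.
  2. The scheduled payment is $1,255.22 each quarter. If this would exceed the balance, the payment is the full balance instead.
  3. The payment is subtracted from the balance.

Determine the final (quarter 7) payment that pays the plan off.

Quarter 1: opening $8,150.80; interest $114.11 → $8,264.91; payment $1,255.22; balance $7,009.69
Quarter 2: opening $7,009.69; interest $98.14 → $7,107.83; payment $1,255.22; balance $5,852.61
Quarter 3: opening $5,852.61; interest $81.94 → $5,934.55; payment $1,255.22; balance $4,679.33
Quarter 4: opening $4,679.33; interest $65.51 → $4,744.84; payment $1,255.22; balance $3,489.62
Quarter 5: opening $3,489.62; interest $48.85 → $3,538.47; payment $1,255.22; balance $2,283.25
Quarter 6: opening $2,283.25; interest $31.97 → $2,315.22; payment $1,255.22; balance $1,060.00
Quarter 7: opening $1,060.00; interest $14.84 → $1,074.84; payment $1,074.84; balance $0.00

$1,074.84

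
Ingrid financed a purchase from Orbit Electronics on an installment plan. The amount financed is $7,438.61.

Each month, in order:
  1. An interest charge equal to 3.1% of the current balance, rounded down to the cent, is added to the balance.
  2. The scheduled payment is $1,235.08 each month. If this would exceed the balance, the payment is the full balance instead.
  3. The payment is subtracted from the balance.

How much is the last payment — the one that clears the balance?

Month 1: opening $7,438.61; interest $230.59 → $7,669.20; payment $1,235.08; balance $6,434.12
Month 2: opening $6,434.12; interest $199.45 → $6,633.57; payment $1,235.08; balance $5,398.49
Month 3: opening $5,398.49; interest $167.35 → $5,565.84; payment $1,235.08; balance $4,330.76
Month 4: opening $4,330.76; interest $134.25 → $4,465.01; payment $1,235.08; balance $3,229.93
Month 5: opening $3,229.93; interest $100.12 → $3,330.05; payment $1,235.08; balance $2,094.97
Month 6: opening $2,094.97; interest $64.94 → $2,159.91; payment $1,235.08; balance $924.83
Month 7: opening $924.83; interest $28.66 → $953.49; payment $953.49; balance $0.00

$953.49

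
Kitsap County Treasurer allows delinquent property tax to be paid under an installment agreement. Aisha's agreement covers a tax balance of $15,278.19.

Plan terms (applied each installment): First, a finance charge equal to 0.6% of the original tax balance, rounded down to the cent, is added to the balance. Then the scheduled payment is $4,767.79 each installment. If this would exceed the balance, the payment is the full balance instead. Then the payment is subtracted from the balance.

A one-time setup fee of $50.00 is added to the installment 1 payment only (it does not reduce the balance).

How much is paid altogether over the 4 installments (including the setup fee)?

Installment 1: opening $15,278.19; interest $91.66 → $15,369.85; payment $4,767.79 (+ $50.00 fee); balance $10,602.06
Installment 2: opening $10,602.06; interest $91.66 → $10,693.72; payment $4,767.79; balance $5,925.93
Installment 3: opening $5,925.93; interest $91.66 → $6,017.59; payment $4,767.79; balance $1,249.80
Installment 4: opening $1,249.80; interest $91.66 → $1,341.46; payment $1,341.46; balance $0.00
Total paid: $15,694.83

$15,694.83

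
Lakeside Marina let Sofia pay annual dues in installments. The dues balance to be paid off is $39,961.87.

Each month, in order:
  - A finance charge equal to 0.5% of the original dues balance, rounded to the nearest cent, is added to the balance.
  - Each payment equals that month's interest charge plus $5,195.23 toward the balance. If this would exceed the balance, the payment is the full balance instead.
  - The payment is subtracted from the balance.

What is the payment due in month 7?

$5,395.04

Month 1: opening $39,961.87; interest $199.81 → $40,161.68; payment $5,395.04; balance $34,766.64
Month 2: opening $34,766.64; interest $199.81 → $34,966.45; payment $5,395.04; balance $29,571.41
Month 3: opening $29,571.41; interest $199.81 → $29,771.22; payment $5,395.04; balance $24,376.18
Month 4: opening $24,376.18; interest $199.81 → $24,575.99; payment $5,395.04; balance $19,180.95
Month 5: opening $19,180.95; interest $199.81 → $19,380.76; payment $5,395.04; balance $13,985.72
Month 6: opening $13,985.72; interest $199.81 → $14,185.53; payment $5,395.04; balance $8,790.49
Month 7: opening $8,790.49; interest $199.81 → $8,990.30; payment $5,395.04; balance $3,595.26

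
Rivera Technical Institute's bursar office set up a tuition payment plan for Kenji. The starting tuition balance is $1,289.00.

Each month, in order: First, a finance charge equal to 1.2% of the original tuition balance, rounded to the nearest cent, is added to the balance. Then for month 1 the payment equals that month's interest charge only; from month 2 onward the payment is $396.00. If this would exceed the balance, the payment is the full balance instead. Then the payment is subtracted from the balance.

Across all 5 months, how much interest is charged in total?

$77.35

Month 1: opening $1,289.00; interest $15.47 → $1,304.47; payment $15.47; balance $1,289.00
Month 2: opening $1,289.00; interest $15.47 → $1,304.47; payment $396.00; balance $908.47
Month 3: opening $908.47; interest $15.47 → $923.94; payment $396.00; balance $527.94
Month 4: opening $527.94; interest $15.47 → $543.41; payment $396.00; balance $147.41
Month 5: opening $147.41; interest $15.47 → $162.88; payment $162.88; balance $0.00
Total interest: $15.47 + $15.47 + $15.47 + $15.47 + $15.47 = $77.35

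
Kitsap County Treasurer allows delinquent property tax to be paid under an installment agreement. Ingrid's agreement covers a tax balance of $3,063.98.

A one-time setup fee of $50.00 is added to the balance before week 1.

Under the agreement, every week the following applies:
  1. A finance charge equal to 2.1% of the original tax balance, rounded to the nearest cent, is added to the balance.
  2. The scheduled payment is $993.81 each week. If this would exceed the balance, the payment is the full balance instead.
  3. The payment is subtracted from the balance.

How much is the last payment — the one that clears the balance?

Week 1: $3,113.98 +$64.34 interest = $3,178.32; pay $993.81 → $2,184.51
Week 2: $2,184.51 +$64.34 interest = $2,248.85; pay $993.81 → $1,255.04
Week 3: $1,255.04 +$64.34 interest = $1,319.38; pay $993.81 → $325.57
Week 4: $325.57 +$64.34 interest = $389.91; pay $389.91 → $0.00

$389.91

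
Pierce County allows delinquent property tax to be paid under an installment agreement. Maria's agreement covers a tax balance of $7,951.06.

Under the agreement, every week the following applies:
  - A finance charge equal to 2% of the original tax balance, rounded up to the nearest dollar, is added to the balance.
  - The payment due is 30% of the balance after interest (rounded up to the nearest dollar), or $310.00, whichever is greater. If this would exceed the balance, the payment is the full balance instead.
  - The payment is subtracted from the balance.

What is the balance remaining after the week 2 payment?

$4,085.06

# | Opening | Interest | Payment | End bal
1 | $7,951.06 | $160.00 | $2,434.00 | $5,677.06
2 | $5,677.06 | $160.00 | $1,752.00 | $4,085.06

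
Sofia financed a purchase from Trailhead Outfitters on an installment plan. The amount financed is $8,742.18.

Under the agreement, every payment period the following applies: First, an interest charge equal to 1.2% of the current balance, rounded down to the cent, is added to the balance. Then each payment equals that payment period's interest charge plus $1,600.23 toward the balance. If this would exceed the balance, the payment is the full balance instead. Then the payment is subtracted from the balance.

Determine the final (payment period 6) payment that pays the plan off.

Payment period 1: opening $8,742.18; interest $104.90 → $8,847.08; payment $1,705.13; balance $7,141.95
Payment period 2: opening $7,141.95; interest $85.70 → $7,227.65; payment $1,685.93; balance $5,541.72
Payment period 3: opening $5,541.72; interest $66.50 → $5,608.22; payment $1,666.73; balance $3,941.49
Payment period 4: opening $3,941.49; interest $47.29 → $3,988.78; payment $1,647.52; balance $2,341.26
Payment period 5: opening $2,341.26; interest $28.09 → $2,369.35; payment $1,628.32; balance $741.03
Payment period 6: opening $741.03; interest $8.89 → $749.92; payment $749.92; balance $0.00

$749.92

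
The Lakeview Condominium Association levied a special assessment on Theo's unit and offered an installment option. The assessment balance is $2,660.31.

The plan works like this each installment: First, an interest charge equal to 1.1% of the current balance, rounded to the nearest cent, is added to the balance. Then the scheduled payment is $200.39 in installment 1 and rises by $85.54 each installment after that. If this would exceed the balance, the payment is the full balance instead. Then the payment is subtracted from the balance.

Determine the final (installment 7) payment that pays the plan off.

# | Opening | Interest | Payment | End bal
1 | $2,660.31 | $29.26 | $200.39 | $2,489.18
2 | $2,489.18 | $27.38 | $285.93 | $2,230.63
3 | $2,230.63 | $24.54 | $371.47 | $1,883.70
4 | $1,883.70 | $20.72 | $457.01 | $1,447.41
5 | $1,447.41 | $15.92 | $542.55 | $920.78
6 | $920.78 | $10.13 | $628.09 | $302.82
7 | $302.82 | $3.33 | $306.15 | $0.00

$306.15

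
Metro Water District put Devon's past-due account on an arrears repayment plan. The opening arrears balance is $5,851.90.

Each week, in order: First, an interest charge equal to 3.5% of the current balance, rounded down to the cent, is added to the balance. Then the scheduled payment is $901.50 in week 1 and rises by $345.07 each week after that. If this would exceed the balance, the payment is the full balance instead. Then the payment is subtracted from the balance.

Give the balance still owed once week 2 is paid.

# | Opening | Interest | Payment | End bal
1 | $5,851.90 | $204.81 | $901.50 | $5,155.21
2 | $5,155.21 | $180.43 | $1,246.57 | $4,089.07

$4,089.07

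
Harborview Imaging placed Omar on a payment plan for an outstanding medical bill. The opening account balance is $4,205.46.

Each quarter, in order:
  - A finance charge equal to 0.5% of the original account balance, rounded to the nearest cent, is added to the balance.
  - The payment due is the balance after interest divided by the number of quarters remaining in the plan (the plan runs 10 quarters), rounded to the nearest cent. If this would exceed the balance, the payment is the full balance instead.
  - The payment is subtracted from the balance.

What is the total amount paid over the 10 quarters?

Quarter 1: $4,205.46 +$21.03 interest = $4,226.49; pay $422.65 → $3,803.84
Quarter 2: $3,803.84 +$21.03 interest = $3,824.87; pay $424.99 → $3,399.88
Quarter 3: $3,399.88 +$21.03 interest = $3,420.91; pay $427.61 → $2,993.30
Quarter 4: $2,993.30 +$21.03 interest = $3,014.33; pay $430.62 → $2,583.71
Quarter 5: $2,583.71 +$21.03 interest = $2,604.74; pay $434.12 → $2,170.62
Quarter 6: $2,170.62 +$21.03 interest = $2,191.65; pay $438.33 → $1,753.32
Quarter 7: $1,753.32 +$21.03 interest = $1,774.35; pay $443.59 → $1,330.76
Quarter 8: $1,330.76 +$21.03 interest = $1,351.79; pay $450.60 → $901.19
Quarter 9: $901.19 +$21.03 interest = $922.22; pay $461.11 → $461.11
Quarter 10: $461.11 +$21.03 interest = $482.14; pay $482.14 → $0.00
Total paid: $4,415.76

$4,415.76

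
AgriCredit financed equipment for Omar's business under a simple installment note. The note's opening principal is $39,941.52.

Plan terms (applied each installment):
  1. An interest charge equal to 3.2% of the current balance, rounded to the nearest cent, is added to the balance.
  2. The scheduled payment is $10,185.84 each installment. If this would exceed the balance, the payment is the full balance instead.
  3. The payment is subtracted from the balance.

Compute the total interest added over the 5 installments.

$3,447.49

Installment 1: $39,941.52 +$1,278.13 interest = $41,219.65; pay $10,185.84 → $31,033.81
Installment 2: $31,033.81 +$993.08 interest = $32,026.89; pay $10,185.84 → $21,841.05
Installment 3: $21,841.05 +$698.91 interest = $22,539.96; pay $10,185.84 → $12,354.12
Installment 4: $12,354.12 +$395.33 interest = $12,749.45; pay $10,185.84 → $2,563.61
Installment 5: $2,563.61 +$82.04 interest = $2,645.65; pay $2,645.65 → $0.00
Total interest: $1,278.13 + $993.08 + $698.91 + $395.33 + $82.04 = $3,447.49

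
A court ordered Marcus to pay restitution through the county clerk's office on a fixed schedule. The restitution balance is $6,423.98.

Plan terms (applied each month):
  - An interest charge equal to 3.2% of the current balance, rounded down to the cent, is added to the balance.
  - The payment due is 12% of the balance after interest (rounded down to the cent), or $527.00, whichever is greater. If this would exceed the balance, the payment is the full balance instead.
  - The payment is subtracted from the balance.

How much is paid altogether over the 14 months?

$7,925.47

Month 1: opening $6,423.98; interest $205.56 → $6,629.54; payment $795.54; balance $5,834.00
Month 2: opening $5,834.00; interest $186.68 → $6,020.68; payment $722.48; balance $5,298.20
Month 3: opening $5,298.20; interest $169.54 → $5,467.74; payment $656.12; balance $4,811.62
Month 4: opening $4,811.62; interest $153.97 → $4,965.59; payment $595.87; balance $4,369.72
Month 5: opening $4,369.72; interest $139.83 → $4,509.55; payment $541.14; balance $3,968.41
Month 6: opening $3,968.41; interest $126.98 → $4,095.39; payment $527.00; balance $3,568.39
Month 7: opening $3,568.39; interest $114.18 → $3,682.57; payment $527.00; balance $3,155.57
Month 8: opening $3,155.57; interest $100.97 → $3,256.54; payment $527.00; balance $2,729.54
Month 9: opening $2,729.54; interest $87.34 → $2,816.88; payment $527.00; balance $2,289.88
Month 10: opening $2,289.88; interest $73.27 → $2,363.15; payment $527.00; balance $1,836.15
Month 11: opening $1,836.15; interest $58.75 → $1,894.90; payment $527.00; balance $1,367.90
Month 12: opening $1,367.90; interest $43.77 → $1,411.67; payment $527.00; balance $884.67
Month 13: opening $884.67; interest $28.30 → $912.97; payment $527.00; balance $385.97
Month 14: opening $385.97; interest $12.35 → $398.32; payment $398.32; balance $0.00
Total paid: $7,925.47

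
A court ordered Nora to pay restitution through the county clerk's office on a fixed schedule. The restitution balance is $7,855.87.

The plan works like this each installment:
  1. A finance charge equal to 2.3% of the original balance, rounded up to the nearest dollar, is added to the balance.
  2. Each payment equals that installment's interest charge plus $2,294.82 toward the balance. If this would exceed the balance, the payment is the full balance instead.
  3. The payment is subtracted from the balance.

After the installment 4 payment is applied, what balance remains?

# | Opening | Interest | Payment | End bal
1 | $7,855.87 | $181.00 | $2,475.82 | $5,561.05
2 | $5,561.05 | $181.00 | $2,475.82 | $3,266.23
3 | $3,266.23 | $181.00 | $2,475.82 | $971.41
4 | $971.41 | $181.00 | $1,152.41 | $0.00

$0.00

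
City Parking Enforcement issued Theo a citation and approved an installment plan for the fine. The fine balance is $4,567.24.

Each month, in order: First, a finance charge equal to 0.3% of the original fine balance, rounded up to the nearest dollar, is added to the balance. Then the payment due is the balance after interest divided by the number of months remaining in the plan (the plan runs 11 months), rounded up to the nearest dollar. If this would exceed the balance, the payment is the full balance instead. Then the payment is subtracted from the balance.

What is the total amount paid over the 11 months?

Month 1: opening $4,567.24; interest $14.00 → $4,581.24; payment $417.00; balance $4,164.24
Month 2: opening $4,164.24; interest $14.00 → $4,178.24; payment $418.00; balance $3,760.24
Month 3: opening $3,760.24; interest $14.00 → $3,774.24; payment $420.00; balance $3,354.24
Month 4: opening $3,354.24; interest $14.00 → $3,368.24; payment $422.00; balance $2,946.24
Month 5: opening $2,946.24; interest $14.00 → $2,960.24; payment $423.00; balance $2,537.24
Month 6: opening $2,537.24; interest $14.00 → $2,551.24; payment $426.00; balance $2,125.24
Month 7: opening $2,125.24; interest $14.00 → $2,139.24; payment $428.00; balance $1,711.24
Month 8: opening $1,711.24; interest $14.00 → $1,725.24; payment $432.00; balance $1,293.24
Month 9: opening $1,293.24; interest $14.00 → $1,307.24; payment $436.00; balance $871.24
Month 10: opening $871.24; interest $14.00 → $885.24; payment $443.00; balance $442.24
Month 11: opening $442.24; interest $14.00 → $456.24; payment $456.24; balance $0.00
Total paid: $4,721.24

$4,721.24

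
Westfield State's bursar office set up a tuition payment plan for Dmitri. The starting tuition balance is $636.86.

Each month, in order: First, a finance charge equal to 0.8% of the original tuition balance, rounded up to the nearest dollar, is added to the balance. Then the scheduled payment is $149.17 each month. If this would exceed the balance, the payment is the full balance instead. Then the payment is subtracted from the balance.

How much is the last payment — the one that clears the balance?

Month 1: $636.86 +$6.00 interest = $642.86; pay $149.17 → $493.69
Month 2: $493.69 +$6.00 interest = $499.69; pay $149.17 → $350.52
Month 3: $350.52 +$6.00 interest = $356.52; pay $149.17 → $207.35
Month 4: $207.35 +$6.00 interest = $213.35; pay $149.17 → $64.18
Month 5: $64.18 +$6.00 interest = $70.18; pay $70.18 → $0.00

$70.18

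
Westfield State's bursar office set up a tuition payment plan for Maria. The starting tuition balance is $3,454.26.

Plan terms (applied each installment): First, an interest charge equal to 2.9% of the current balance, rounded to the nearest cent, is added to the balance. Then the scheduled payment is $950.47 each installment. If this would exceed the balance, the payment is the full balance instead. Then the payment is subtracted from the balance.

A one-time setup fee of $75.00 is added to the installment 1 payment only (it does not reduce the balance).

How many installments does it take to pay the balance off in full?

4

# | Opening | Interest | Payment | Fee | End bal
1 | $3,454.26 | $100.17 | $950.47 | $75.00 | $2,603.96
2 | $2,603.96 | $75.51 | $950.47 | — | $1,729.00
3 | $1,729.00 | $50.14 | $950.47 | — | $828.67
4 | $828.67 | $24.03 | $852.70 | — | $0.00
Balance reaches $0.00 in installment 4.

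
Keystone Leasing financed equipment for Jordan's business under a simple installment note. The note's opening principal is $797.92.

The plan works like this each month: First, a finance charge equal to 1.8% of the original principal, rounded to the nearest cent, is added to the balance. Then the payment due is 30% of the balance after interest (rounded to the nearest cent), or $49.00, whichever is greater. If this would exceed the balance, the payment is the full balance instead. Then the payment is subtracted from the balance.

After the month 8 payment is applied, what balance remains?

Month 1: opening $797.92; interest $14.36 → $812.28; payment $243.68; balance $568.60
Month 2: opening $568.60; interest $14.36 → $582.96; payment $174.89; balance $408.07
Month 3: opening $408.07; interest $14.36 → $422.43; payment $126.73; balance $295.70
Month 4: opening $295.70; interest $14.36 → $310.06; payment $93.02; balance $217.04
Month 5: opening $217.04; interest $14.36 → $231.40; payment $69.42; balance $161.98
Month 6: opening $161.98; interest $14.36 → $176.34; payment $52.90; balance $123.44
Month 7: opening $123.44; interest $14.36 → $137.80; payment $49.00; balance $88.80
Month 8: opening $88.80; interest $14.36 → $103.16; payment $49.00; balance $54.16

$54.16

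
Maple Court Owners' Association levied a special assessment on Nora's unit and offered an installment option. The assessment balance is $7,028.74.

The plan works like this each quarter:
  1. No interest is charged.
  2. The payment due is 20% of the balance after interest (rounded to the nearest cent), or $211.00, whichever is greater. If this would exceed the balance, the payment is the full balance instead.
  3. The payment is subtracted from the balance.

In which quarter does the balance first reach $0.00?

14

Quarter 1: $7,028.74 − $1,405.75 → $5,622.99
Quarter 2: $5,622.99 − $1,124.60 → $4,498.39
Quarter 3: $4,498.39 − $899.68 → $3,598.71
Quarter 4: $3,598.71 − $719.74 → $2,878.97
Quarter 5: $2,878.97 − $575.79 → $2,303.18
Quarter 6: $2,303.18 − $460.64 → $1,842.54
Quarter 7: $1,842.54 − $368.51 → $1,474.03
Quarter 8: $1,474.03 − $294.81 → $1,179.22
Quarter 9: $1,179.22 − $235.84 → $943.38
Quarter 10: $943.38 − $211.00 → $732.38
Quarter 11: $732.38 − $211.00 → $521.38
Quarter 12: $521.38 − $211.00 → $310.38
Quarter 13: $310.38 − $211.00 → $99.38
Quarter 14: $99.38 − $99.38 → $0.00
Balance reaches $0.00 in quarter 14.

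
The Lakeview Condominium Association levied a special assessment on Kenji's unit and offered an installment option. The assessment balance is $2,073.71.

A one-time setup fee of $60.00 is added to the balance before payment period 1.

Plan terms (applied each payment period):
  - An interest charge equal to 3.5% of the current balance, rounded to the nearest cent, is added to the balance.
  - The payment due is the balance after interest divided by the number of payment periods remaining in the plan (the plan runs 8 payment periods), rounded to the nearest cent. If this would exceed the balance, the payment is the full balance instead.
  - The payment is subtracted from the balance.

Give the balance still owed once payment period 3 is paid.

$1,478.55

# | Opening | Interest | Payment | End bal
1 | $2,133.71 | $74.68 | $276.05 | $1,932.34
2 | $1,932.34 | $67.63 | $285.71 | $1,714.26
3 | $1,714.26 | $60.00 | $295.71 | $1,478.55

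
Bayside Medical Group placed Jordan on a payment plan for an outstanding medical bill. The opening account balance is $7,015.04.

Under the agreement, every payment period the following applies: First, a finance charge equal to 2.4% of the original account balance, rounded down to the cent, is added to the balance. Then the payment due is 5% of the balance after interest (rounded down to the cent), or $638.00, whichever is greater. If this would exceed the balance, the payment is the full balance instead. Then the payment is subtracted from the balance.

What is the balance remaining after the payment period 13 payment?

$909.72

# | Opening | Interest | Payment | End bal
1 | $7,015.04 | $168.36 | $638.00 | $6,545.40
2 | $6,545.40 | $168.36 | $638.00 | $6,075.76
3 | $6,075.76 | $168.36 | $638.00 | $5,606.12
4 | $5,606.12 | $168.36 | $638.00 | $5,136.48
5 | $5,136.48 | $168.36 | $638.00 | $4,666.84
6 | $4,666.84 | $168.36 | $638.00 | $4,197.20
7 | $4,197.20 | $168.36 | $638.00 | $3,727.56
8 | $3,727.56 | $168.36 | $638.00 | $3,257.92
9 | $3,257.92 | $168.36 | $638.00 | $2,788.28
10 | $2,788.28 | $168.36 | $638.00 | $2,318.64
11 | $2,318.64 | $168.36 | $638.00 | $1,849.00
12 | $1,849.00 | $168.36 | $638.00 | $1,379.36
13 | $1,379.36 | $168.36 | $638.00 | $909.72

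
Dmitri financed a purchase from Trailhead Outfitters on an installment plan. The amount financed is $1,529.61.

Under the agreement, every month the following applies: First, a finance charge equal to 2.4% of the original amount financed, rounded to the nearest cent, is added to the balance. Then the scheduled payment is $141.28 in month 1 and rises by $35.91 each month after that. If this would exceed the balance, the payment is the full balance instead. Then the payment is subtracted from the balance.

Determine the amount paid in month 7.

# | Opening | Interest | Payment | End bal
1 | $1,529.61 | $36.71 | $141.28 | $1,425.04
2 | $1,425.04 | $36.71 | $177.19 | $1,284.56
3 | $1,284.56 | $36.71 | $213.10 | $1,108.17
4 | $1,108.17 | $36.71 | $249.01 | $895.87
5 | $895.87 | $36.71 | $284.92 | $647.66
6 | $647.66 | $36.71 | $320.83 | $363.54
7 | $363.54 | $36.71 | $356.74 | $43.51

$356.74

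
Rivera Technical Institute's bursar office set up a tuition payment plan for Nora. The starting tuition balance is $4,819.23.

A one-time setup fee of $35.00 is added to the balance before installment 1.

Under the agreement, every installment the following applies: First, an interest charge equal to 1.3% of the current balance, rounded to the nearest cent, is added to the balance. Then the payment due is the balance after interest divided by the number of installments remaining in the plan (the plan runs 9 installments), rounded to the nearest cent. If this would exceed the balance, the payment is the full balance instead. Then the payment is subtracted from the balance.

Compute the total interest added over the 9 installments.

Installment 1: opening $4,854.23; interest $63.10 → $4,917.33; payment $546.37; balance $4,370.96
Installment 2: opening $4,370.96; interest $56.82 → $4,427.78; payment $553.47; balance $3,874.31
Installment 3: opening $3,874.31; interest $50.37 → $3,924.68; payment $560.67; balance $3,364.01
Installment 4: opening $3,364.01; interest $43.73 → $3,407.74; payment $567.96; balance $2,839.78
Installment 5: opening $2,839.78; interest $36.92 → $2,876.70; payment $575.34; balance $2,301.36
Installment 6: opening $2,301.36; interest $29.92 → $2,331.28; payment $582.82; balance $1,748.46
Installment 7: opening $1,748.46; interest $22.73 → $1,771.19; payment $590.40; balance $1,180.79
Installment 8: opening $1,180.79; interest $15.35 → $1,196.14; payment $598.07; balance $598.07
Installment 9: opening $598.07; interest $7.77 → $605.84; payment $605.84; balance $0.00
Total interest: $63.10 + $56.82 + $50.37 + $43.73 + $36.92 + $29.92 + $22.73 + $15.35 + $7.77 = $326.71

$326.71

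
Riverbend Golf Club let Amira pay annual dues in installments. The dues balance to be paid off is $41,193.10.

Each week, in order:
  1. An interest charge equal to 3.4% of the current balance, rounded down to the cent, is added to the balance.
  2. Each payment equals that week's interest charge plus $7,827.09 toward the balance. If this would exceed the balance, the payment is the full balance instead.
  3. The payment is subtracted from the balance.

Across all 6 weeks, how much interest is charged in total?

$4,411.56

Week 1: $41,193.10 +$1,400.56 interest = $42,593.66; pay $9,227.65 → $33,366.01
Week 2: $33,366.01 +$1,134.44 interest = $34,500.45; pay $8,961.53 → $25,538.92
Week 3: $25,538.92 +$868.32 interest = $26,407.24; pay $8,695.41 → $17,711.83
Week 4: $17,711.83 +$602.20 interest = $18,314.03; pay $8,429.29 → $9,884.74
Week 5: $9,884.74 +$336.08 interest = $10,220.82; pay $8,163.17 → $2,057.65
Week 6: $2,057.65 +$69.96 interest = $2,127.61; pay $2,127.61 → $0.00
Total interest: $1,400.56 + $1,134.44 + $868.32 + $602.20 + $336.08 + $69.96 = $4,411.56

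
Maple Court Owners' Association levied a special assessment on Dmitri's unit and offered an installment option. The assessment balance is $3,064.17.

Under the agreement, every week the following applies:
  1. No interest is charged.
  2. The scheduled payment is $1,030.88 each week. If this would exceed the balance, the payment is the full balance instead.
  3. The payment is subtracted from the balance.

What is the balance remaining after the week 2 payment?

Week 1: $3,064.17 − $1,030.88 → $2,033.29
Week 2: $2,033.29 − $1,030.88 → $1,002.41

$1,002.41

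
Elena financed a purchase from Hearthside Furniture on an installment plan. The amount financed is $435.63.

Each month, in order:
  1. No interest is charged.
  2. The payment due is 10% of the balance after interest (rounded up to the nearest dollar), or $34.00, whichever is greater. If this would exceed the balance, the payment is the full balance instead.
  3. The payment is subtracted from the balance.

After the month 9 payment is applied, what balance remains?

$111.63

Month 1: opening $435.63; payment $44.00; balance $391.63
Month 2: opening $391.63; payment $40.00; balance $351.63
Month 3: opening $351.63; payment $36.00; balance $315.63
Month 4: opening $315.63; payment $34.00; balance $281.63
Month 5: opening $281.63; payment $34.00; balance $247.63
Month 6: opening $247.63; payment $34.00; balance $213.63
Month 7: opening $213.63; payment $34.00; balance $179.63
Month 8: opening $179.63; payment $34.00; balance $145.63
Month 9: opening $145.63; payment $34.00; balance $111.63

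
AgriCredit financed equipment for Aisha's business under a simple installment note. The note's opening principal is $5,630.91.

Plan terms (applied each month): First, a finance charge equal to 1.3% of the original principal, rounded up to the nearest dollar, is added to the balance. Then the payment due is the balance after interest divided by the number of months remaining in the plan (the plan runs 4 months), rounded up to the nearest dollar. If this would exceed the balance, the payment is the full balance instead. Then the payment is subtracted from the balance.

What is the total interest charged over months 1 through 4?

$296.00

Month 1: $5,630.91 +$74.00 interest = $5,704.91; pay $1,427.00 → $4,277.91
Month 2: $4,277.91 +$74.00 interest = $4,351.91; pay $1,451.00 → $2,900.91
Month 3: $2,900.91 +$74.00 interest = $2,974.91; pay $1,488.00 → $1,486.91
Month 4: $1,486.91 +$74.00 interest = $1,560.91; pay $1,560.91 → $0.00
Total interest: $74.00 + $74.00 + $74.00 + $74.00 = $296.00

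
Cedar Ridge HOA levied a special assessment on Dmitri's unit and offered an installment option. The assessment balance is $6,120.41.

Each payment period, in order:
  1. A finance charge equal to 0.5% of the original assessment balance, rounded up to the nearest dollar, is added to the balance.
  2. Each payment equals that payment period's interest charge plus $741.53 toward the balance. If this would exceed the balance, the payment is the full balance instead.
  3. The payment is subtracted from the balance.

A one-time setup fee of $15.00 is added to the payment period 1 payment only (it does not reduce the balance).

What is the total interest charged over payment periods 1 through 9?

Payment period 1: opening $6,120.41; interest $31.00 → $6,151.41; payment $772.53 (+ $15.00 fee); balance $5,378.88
Payment period 2: opening $5,378.88; interest $31.00 → $5,409.88; payment $772.53; balance $4,637.35
Payment period 3: opening $4,637.35; interest $31.00 → $4,668.35; payment $772.53; balance $3,895.82
Payment period 4: opening $3,895.82; interest $31.00 → $3,926.82; payment $772.53; balance $3,154.29
Payment period 5: opening $3,154.29; interest $31.00 → $3,185.29; payment $772.53; balance $2,412.76
Payment period 6: opening $2,412.76; interest $31.00 → $2,443.76; payment $772.53; balance $1,671.23
Payment period 7: opening $1,671.23; interest $31.00 → $1,702.23; payment $772.53; balance $929.70
Payment period 8: opening $929.70; interest $31.00 → $960.70; payment $772.53; balance $188.17
Payment period 9: opening $188.17; interest $31.00 → $219.17; payment $219.17; balance $0.00
Total interest: $31.00 + $31.00 + $31.00 + $31.00 + $31.00 + $31.00 + $31.00 + $31.00 + $31.00 = $279.00

$279.00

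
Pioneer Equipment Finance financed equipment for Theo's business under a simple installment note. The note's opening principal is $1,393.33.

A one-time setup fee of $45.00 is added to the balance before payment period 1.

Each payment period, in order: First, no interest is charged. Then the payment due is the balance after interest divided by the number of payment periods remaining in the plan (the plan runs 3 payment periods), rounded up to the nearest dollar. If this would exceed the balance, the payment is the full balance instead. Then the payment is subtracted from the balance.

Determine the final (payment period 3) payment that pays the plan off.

$478.33

Payment period 1: opening $1,438.33; payment $480.00; balance $958.33
Payment period 2: opening $958.33; payment $480.00; balance $478.33
Payment period 3: opening $478.33; payment $478.33; balance $0.00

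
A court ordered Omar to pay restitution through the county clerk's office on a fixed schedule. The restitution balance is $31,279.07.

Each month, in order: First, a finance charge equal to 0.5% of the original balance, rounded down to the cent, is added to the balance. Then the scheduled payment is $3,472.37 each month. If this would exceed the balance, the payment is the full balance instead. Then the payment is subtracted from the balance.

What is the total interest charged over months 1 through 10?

$1,563.90

Month 1: $31,279.07 +$156.39 interest = $31,435.46; pay $3,472.37 → $27,963.09
Month 2: $27,963.09 +$156.39 interest = $28,119.48; pay $3,472.37 → $24,647.11
Month 3: $24,647.11 +$156.39 interest = $24,803.50; pay $3,472.37 → $21,331.13
Month 4: $21,331.13 +$156.39 interest = $21,487.52; pay $3,472.37 → $18,015.15
Month 5: $18,015.15 +$156.39 interest = $18,171.54; pay $3,472.37 → $14,699.17
Month 6: $14,699.17 +$156.39 interest = $14,855.56; pay $3,472.37 → $11,383.19
Month 7: $11,383.19 +$156.39 interest = $11,539.58; pay $3,472.37 → $8,067.21
Month 8: $8,067.21 +$156.39 interest = $8,223.60; pay $3,472.37 → $4,751.23
Month 9: $4,751.23 +$156.39 interest = $4,907.62; pay $3,472.37 → $1,435.25
Month 10: $1,435.25 +$156.39 interest = $1,591.64; pay $1,591.64 → $0.00
Total interest: $156.39 + $156.39 + $156.39 + $156.39 + $156.39 + $156.39 + $156.39 + $156.39 + $156.39 + $156.39 = $1,563.90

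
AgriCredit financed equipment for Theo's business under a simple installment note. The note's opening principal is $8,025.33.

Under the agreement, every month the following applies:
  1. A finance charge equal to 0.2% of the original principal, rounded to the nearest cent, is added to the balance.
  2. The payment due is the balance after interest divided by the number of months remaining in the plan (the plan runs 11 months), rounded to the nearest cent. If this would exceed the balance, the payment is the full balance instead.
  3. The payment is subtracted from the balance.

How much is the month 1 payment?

Month 1: $8,025.33 +$16.05 interest = $8,041.38; pay $731.03 → $7,310.35

$731.03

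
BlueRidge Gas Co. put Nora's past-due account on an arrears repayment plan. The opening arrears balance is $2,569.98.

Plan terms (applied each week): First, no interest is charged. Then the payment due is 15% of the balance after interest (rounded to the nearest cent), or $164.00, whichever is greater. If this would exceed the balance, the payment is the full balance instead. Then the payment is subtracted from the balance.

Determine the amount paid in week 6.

$171.05

Week 1: opening $2,569.98; payment $385.50; balance $2,184.48
Week 2: opening $2,184.48; payment $327.67; balance $1,856.81
Week 3: opening $1,856.81; payment $278.52; balance $1,578.29
Week 4: opening $1,578.29; payment $236.74; balance $1,341.55
Week 5: opening $1,341.55; payment $201.23; balance $1,140.32
Week 6: opening $1,140.32; payment $171.05; balance $969.27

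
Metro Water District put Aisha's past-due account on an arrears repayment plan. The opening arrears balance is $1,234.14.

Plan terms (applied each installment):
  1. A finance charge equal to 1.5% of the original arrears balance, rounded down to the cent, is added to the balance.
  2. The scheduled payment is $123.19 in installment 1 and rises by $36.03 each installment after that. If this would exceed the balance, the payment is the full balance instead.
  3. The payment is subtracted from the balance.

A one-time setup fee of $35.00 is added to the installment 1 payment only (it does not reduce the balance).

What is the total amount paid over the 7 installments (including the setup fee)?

# | Opening | Interest | Payment | Fee | End bal
1 | $1,234.14 | $18.51 | $123.19 | $35.00 | $1,129.46
2 | $1,129.46 | $18.51 | $159.22 | — | $988.75
3 | $988.75 | $18.51 | $195.25 | — | $812.01
4 | $812.01 | $18.51 | $231.28 | — | $599.24
5 | $599.24 | $18.51 | $267.31 | — | $350.44
6 | $350.44 | $18.51 | $303.34 | — | $65.61
7 | $65.61 | $18.51 | $84.12 | — | $0.00
Total paid: $1,398.71

$1,398.71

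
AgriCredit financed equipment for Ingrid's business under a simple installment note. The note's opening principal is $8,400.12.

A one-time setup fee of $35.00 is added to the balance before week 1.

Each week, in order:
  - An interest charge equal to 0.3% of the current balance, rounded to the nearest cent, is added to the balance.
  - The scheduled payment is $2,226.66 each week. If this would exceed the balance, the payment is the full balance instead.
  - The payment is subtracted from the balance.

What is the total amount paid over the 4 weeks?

Week 1: opening $8,435.12; interest $25.31 → $8,460.43; payment $2,226.66; balance $6,233.77
Week 2: opening $6,233.77; interest $18.70 → $6,252.47; payment $2,226.66; balance $4,025.81
Week 3: opening $4,025.81; interest $12.08 → $4,037.89; payment $2,226.66; balance $1,811.23
Week 4: opening $1,811.23; interest $5.43 → $1,816.66; payment $1,816.66; balance $0.00
Total paid: $8,496.64

$8,496.64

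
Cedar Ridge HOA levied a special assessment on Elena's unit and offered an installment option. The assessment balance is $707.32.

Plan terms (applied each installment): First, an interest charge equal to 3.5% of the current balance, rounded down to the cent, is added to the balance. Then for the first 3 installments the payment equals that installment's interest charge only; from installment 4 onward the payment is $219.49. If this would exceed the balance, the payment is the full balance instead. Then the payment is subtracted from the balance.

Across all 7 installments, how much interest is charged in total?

Installment 1: opening $707.32; interest $24.75 → $732.07; payment $24.75; balance $707.32
Installment 2: opening $707.32; interest $24.75 → $732.07; payment $24.75; balance $707.32
Installment 3: opening $707.32; interest $24.75 → $732.07; payment $24.75; balance $707.32
Installment 4: opening $707.32; interest $24.75 → $732.07; payment $219.49; balance $512.58
Installment 5: opening $512.58; interest $17.94 → $530.52; payment $219.49; balance $311.03
Installment 6: opening $311.03; interest $10.88 → $321.91; payment $219.49; balance $102.42
Installment 7: opening $102.42; interest $3.58 → $106.00; payment $106.00; balance $0.00
Total interest: $24.75 + $24.75 + $24.75 + $24.75 + $17.94 + $10.88 + $3.58 = $131.40

$131.40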